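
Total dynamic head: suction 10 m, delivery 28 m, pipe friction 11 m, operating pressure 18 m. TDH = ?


TDH = Hs + Hd + hf + Hp = 10 + 28 + 11 + 18 = 67

67 m


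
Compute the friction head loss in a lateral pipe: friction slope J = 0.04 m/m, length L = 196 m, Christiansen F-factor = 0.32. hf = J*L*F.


hf = J * L * F = 0.04 * 196 * 0.32 = 2.5088 m

2.5088 m


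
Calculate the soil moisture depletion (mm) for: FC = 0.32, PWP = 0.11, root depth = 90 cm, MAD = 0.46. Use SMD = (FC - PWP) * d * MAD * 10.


SMD = (FC - PWP) * d * MAD * 10
SMD = (0.32 - 0.11) * 90 * 0.46 * 10
SMD = 0.2100 * 90 * 0.46 * 10

86.9400 mm


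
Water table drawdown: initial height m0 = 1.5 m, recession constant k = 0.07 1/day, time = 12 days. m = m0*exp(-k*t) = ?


m = m0 * exp(-k*t)
m = 1.5 * exp(-0.07 * 12)
m = 1.5 * exp(-0.8400)

0.6476 m


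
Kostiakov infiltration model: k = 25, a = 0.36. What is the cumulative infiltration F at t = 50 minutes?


F = k * t^a = 25 * 50^0.36
F = 25 * 4.089114

102.2279 mm


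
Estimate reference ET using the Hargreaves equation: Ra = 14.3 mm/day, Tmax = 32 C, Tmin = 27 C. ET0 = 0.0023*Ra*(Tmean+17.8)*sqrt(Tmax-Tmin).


Tmean = (Tmax + Tmin)/2 = (32 + 27)/2 = 29.5
ET0 = 0.0023 * 14.3 * (29.5 + 17.8) * sqrt(32 - 27)
ET0 = 0.0023 * 14.3 * 47.3 * 2.236068

3.4786 mm/day


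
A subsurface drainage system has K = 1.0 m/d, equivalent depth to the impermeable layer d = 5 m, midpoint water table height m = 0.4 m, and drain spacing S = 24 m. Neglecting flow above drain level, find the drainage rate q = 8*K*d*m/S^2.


q = 8*K*d*m/S^2
q = 8*1.0*5*0.4/24^2
q = 16.0000 / 576

0.0278 m/d


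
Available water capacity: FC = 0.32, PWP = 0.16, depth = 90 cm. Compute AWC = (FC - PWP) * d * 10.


AWC = (FC - PWP) * d * 10
AWC = (0.32 - 0.16) * 90 * 10
AWC = 0.1600 * 90 * 10

144.0000 mm


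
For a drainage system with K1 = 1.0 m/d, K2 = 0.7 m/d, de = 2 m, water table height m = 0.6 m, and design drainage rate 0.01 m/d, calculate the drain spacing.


S^2 = 8*K2*de*m/q + 4*K1*m^2/q
S^2 = 8*0.7*2*0.6/0.01 + 4*1.0*0.6^2/0.01
S = sqrt(816.0000)

28.5657 m


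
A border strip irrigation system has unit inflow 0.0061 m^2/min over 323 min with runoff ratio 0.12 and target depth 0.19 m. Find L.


L = q*t/((1+r)*Z)
L = 0.0061*323/((1+0.12)*0.19)
L = 1.9703/0.2128

9.2589 m


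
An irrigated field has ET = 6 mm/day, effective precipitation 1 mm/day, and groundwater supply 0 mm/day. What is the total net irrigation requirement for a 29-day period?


Daily deficit = ET - Pe - GW = 6 - 1 - 0 = 5 mm/day
NIR = 5 * 29 = 145 mm

145.0000 mm


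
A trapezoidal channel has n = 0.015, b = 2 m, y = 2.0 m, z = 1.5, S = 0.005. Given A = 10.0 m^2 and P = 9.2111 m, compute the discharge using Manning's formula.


R = A/P = 10.0/9.2111 = 1.085647
Q = (1/0.015) * 10.0 * 1.085647^(2/3) * 0.005^0.5

49.7950 m^3/s


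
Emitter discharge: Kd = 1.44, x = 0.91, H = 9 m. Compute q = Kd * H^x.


q = Kd * H^x = 1.44 * 9^0.91 = 1.44 * 7.385173

10.6346 L/h


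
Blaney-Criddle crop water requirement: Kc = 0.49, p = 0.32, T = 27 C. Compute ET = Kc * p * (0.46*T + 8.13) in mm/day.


ET = Kc * p * (0.46*T + 8.13)
ET = 0.49 * 0.32 * (0.46*27 + 8.13)
ET = 0.49 * 0.32 * 20.5500

3.2222 mm/day


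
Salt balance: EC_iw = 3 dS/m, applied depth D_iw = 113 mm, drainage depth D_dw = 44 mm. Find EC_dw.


EC_dw = EC_iw * D_iw / D_dw
EC_dw = 3 * 113 / 44
EC_dw = 339 / 44

7.7045 dS/m


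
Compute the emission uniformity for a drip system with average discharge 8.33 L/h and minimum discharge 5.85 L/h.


EU = (q_min/q_avg)*100 = (5.85/8.33)*100 = 70.2281%

70.2281 %


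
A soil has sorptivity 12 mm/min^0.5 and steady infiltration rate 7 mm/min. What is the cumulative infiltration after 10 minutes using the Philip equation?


F = S*sqrt(t) + A*t
F = 12*sqrt(10) + 7*10
F = 12*3.162278 + 70

107.9473 mm


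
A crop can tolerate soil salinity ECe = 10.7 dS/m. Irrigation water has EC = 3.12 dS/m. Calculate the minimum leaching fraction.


LR = ECiw / (5*ECe - ECiw)
LR = 3.12 / (5*10.7 - 3.12)
LR = 3.12 / 50.3800

0.0619


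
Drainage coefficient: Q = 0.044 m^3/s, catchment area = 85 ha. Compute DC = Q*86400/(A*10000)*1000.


DC = Q * 86400 / (A * 10000) * 1000
DC = 0.044 * 86400 / (85 * 10000) * 1000
DC = 3801600.0000 / 850000

4.4725 mm/day


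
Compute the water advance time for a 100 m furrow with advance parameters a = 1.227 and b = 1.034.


t = (L/a)^(1/b)
t = (100/1.227)^(1/1.034)
t = 81.499593^(1/1.034)

70.5201 min


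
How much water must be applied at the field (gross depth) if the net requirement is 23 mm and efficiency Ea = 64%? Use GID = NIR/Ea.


Ea = 64% = 0.64
GID = NIR / Ea = 23 / 0.64 = 35.9375 mm

35.9375 mm


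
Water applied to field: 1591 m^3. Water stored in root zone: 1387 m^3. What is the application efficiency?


Ea = V_root / V_field * 100 = 1387 / 1591 * 100 = 87.1779%

87.1779 %


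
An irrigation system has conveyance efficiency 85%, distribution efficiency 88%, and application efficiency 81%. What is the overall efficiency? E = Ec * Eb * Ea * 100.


Ec = 0.85, Eb = 0.88, Ea = 0.81
E = 0.85 * 0.88 * 0.81 * 100 = 60.5880%

60.5880 %


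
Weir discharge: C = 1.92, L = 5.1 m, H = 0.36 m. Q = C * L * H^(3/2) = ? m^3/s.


Q = C * L * H^(3/2) = 1.92 * 5.1 * 0.36^1.5 = 1.92 * 5.1 * 0.216000

2.1151 m^3/s


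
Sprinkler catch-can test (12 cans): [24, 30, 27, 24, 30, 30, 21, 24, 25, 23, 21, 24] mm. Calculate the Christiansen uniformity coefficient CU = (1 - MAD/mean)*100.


mean = 25.250000 mm
MAD = 2.666667 mm
CU = (1 - 2.666667/25.250000)*100

89.4389 %


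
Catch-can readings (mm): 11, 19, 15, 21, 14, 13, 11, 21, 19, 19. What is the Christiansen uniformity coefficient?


mean = 16.300000 mm
MAD = 3.500000 mm
CU = (1 - 3.500000/16.300000)*100

78.5276 %


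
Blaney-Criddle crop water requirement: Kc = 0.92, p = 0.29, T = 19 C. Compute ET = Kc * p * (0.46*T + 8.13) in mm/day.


ET = Kc * p * (0.46*T + 8.13)
ET = 0.92 * 0.29 * (0.46*19 + 8.13)
ET = 0.92 * 0.29 * 16.8700

4.5009 mm/day


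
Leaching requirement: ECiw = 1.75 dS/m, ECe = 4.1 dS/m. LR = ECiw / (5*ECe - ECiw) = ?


LR = ECiw / (5*ECe - ECiw)
LR = 1.75 / (5*4.1 - 1.75)
LR = 1.75 / 18.7500

0.0933


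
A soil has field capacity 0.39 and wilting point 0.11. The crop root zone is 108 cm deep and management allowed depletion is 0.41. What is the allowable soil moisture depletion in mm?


SMD = (FC - PWP) * d * MAD * 10
SMD = (0.39 - 0.11) * 108 * 0.41 * 10
SMD = 0.2800 * 108 * 0.41 * 10

123.9840 mm


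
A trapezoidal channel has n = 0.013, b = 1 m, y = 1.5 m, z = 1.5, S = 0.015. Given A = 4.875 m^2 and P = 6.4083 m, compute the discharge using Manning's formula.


R = A/P = 4.875/6.4083 = 0.760732
Q = (1/0.013) * 4.875 * 0.760732^(2/3) * 0.015^0.5

38.2735 m^3/s


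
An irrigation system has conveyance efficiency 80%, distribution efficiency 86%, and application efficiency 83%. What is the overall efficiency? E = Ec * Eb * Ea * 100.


Ec = 0.8, Eb = 0.86, Ea = 0.83
E = 0.8 * 0.86 * 0.83 * 100 = 57.1040%

57.1040 %


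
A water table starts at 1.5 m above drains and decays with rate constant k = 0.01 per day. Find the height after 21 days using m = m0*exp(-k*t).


m = m0 * exp(-k*t)
m = 1.5 * exp(-0.01 * 21)
m = 1.5 * exp(-0.2100)

1.2159 m


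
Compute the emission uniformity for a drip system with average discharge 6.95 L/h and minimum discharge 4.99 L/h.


EU = (q_min/q_avg)*100 = (4.99/6.95)*100 = 71.7986%

71.7986 %


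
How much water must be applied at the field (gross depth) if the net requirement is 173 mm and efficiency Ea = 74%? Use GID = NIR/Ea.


Ea = 74% = 0.74
GID = NIR / Ea = 173 / 0.74 = 233.7838 mm

233.7838 mm


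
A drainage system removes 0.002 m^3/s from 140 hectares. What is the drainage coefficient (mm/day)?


DC = Q * 86400 / (A * 10000) * 1000
DC = 0.002 * 86400 / (140 * 10000) * 1000
DC = 172800.0000 / 1400000

0.1234 mm/day


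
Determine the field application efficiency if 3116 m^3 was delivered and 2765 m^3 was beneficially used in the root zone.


Ea = V_root / V_field * 100 = 2765 / 3116 * 100 = 88.7356%

88.7356 %


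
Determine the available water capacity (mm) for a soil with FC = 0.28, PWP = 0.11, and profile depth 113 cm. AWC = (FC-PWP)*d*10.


AWC = (FC - PWP) * d * 10
AWC = (0.28 - 0.11) * 113 * 10
AWC = 0.1700 * 113 * 10

192.1000 mm


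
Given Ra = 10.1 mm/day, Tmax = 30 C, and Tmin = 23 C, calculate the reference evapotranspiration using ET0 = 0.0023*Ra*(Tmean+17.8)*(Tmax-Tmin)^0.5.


Tmean = (Tmax + Tmin)/2 = (30 + 23)/2 = 26.5
ET0 = 0.0023 * 10.1 * (26.5 + 17.8) * sqrt(30 - 23)
ET0 = 0.0023 * 10.1 * 44.3 * 2.645751

2.7227 mm/day


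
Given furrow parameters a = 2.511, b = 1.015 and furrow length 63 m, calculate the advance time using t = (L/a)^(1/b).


t = (L/a)^(1/b)
t = (63/2.511)^(1/1.015)
t = 25.089606^(1/1.015)

23.9228 min


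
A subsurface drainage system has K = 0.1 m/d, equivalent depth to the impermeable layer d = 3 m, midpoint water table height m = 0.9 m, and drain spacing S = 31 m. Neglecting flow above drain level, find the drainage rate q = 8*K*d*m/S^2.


q = 8*K*d*m/S^2
q = 8*0.1*3*0.9/31^2
q = 2.1600 / 961

0.0022 m/d


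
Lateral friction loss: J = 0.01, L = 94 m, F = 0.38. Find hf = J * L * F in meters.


hf = J * L * F = 0.01 * 94 * 0.38 = 0.3572 m

0.3572 m


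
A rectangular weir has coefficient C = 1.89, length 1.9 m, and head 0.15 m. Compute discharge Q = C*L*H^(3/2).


Q = C * L * H^(3/2) = 1.89 * 1.9 * 0.15^1.5 = 1.89 * 1.9 * 0.058095

0.2086 m^3/s


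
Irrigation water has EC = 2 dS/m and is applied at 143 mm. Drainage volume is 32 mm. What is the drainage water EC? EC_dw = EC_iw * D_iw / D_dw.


EC_dw = EC_iw * D_iw / D_dw
EC_dw = 2 * 143 / 32
EC_dw = 286 / 32

8.9375 dS/m


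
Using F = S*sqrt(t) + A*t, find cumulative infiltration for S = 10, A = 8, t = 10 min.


F = S*sqrt(t) + A*t
F = 10*sqrt(10) + 8*10
F = 10*3.162278 + 80

111.6228 mm


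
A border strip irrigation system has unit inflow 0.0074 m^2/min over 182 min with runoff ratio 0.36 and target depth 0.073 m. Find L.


L = q*t/((1+r)*Z)
L = 0.0074*182/((1+0.36)*0.073)
L = 1.3468/0.09928

13.5657 m


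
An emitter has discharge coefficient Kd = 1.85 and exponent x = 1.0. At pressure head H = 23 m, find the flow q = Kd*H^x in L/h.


q = Kd * H^x = 1.85 * 23^1.0 = 1.85 * 23.000000

42.5500 L/h


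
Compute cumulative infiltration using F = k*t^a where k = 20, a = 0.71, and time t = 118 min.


F = k * t^a = 20 * 118^0.71
F = 20 * 29.582592

591.6518 mm


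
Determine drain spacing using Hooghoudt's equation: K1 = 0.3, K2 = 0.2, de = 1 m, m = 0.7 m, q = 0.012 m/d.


S^2 = 8*K2*de*m/q + 4*K1*m^2/q
S^2 = 8*0.2*1*0.7/0.012 + 4*0.3*0.7^2/0.012
S = sqrt(142.3333)

11.9304 m


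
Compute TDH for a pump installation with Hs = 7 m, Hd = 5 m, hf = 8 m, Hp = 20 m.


TDH = Hs + Hd + hf + Hp = 7 + 5 + 8 + 20 = 40

40 m


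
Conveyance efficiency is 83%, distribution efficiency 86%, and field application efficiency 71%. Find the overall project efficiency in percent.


Ec = 0.83, Eb = 0.86, Ea = 0.71
E = 0.83 * 0.86 * 0.71 * 100 = 50.6798%

50.6798 %


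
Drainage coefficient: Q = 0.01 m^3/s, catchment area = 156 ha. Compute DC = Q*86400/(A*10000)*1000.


DC = Q * 86400 / (A * 10000) * 1000
DC = 0.01 * 86400 / (156 * 10000) * 1000
DC = 864000.0000 / 1560000

0.5538 mm/day


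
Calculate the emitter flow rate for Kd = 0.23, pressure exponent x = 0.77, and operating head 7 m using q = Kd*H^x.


q = Kd * H^x = 0.23 * 7^0.77 = 0.23 * 4.474304

1.0291 L/h


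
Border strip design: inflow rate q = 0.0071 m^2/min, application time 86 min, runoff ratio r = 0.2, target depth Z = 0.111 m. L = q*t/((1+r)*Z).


L = q*t/((1+r)*Z)
L = 0.0071*86/((1+0.2)*0.111)
L = 0.6106/0.1332

4.5841 m


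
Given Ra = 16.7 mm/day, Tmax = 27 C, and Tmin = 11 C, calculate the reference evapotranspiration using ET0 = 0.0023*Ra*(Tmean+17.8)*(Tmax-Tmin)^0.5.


Tmean = (Tmax + Tmin)/2 = (27 + 11)/2 = 19.0
ET0 = 0.0023 * 16.7 * (19.0 + 17.8) * sqrt(27 - 11)
ET0 = 0.0023 * 16.7 * 36.8 * 4.000000

5.6540 mm/day


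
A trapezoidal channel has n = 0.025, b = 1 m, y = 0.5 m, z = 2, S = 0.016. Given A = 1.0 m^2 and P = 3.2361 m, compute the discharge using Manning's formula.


R = A/P = 1.0/3.2361 = 0.309014
Q = (1/0.025) * 1.0 * 0.309014^(2/3) * 0.016^0.5

2.3126 m^3/s


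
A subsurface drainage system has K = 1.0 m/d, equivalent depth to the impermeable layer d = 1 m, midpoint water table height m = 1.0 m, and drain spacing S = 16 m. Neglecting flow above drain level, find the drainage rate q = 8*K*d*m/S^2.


q = 8*K*d*m/S^2
q = 8*1.0*1*1.0/16^2
q = 8.0000 / 256

0.0312 m/d


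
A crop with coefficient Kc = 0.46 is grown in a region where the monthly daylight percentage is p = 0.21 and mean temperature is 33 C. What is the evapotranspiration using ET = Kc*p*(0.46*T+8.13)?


ET = Kc * p * (0.46*T + 8.13)
ET = 0.46 * 0.21 * (0.46*33 + 8.13)
ET = 0.46 * 0.21 * 23.3100

2.2517 mm/day


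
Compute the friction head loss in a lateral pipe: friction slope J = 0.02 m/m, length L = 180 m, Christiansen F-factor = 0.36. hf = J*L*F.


hf = J * L * F = 0.02 * 180 * 0.36 = 1.2960 m

1.2960 m


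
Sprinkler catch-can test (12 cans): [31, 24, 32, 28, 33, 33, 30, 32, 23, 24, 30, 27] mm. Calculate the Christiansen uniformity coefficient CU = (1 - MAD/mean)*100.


mean = 28.916667 mm
MAD = 3.097222 mm
CU = (1 - 3.097222/28.916667)*100

89.2891 %


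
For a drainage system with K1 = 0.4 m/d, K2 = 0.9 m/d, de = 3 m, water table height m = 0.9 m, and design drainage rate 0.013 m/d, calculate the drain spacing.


S^2 = 8*K2*de*m/q + 4*K1*m^2/q
S^2 = 8*0.9*3*0.9/0.013 + 4*0.4*0.9^2/0.013
S = sqrt(1595.0769)

39.9384 m


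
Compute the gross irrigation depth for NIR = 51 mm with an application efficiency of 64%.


Ea = 64% = 0.64
GID = NIR / Ea = 51 / 0.64 = 79.6875 mm

79.6875 mm


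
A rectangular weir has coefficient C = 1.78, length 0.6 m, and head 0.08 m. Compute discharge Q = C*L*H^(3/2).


Q = C * L * H^(3/2) = 1.78 * 0.6 * 0.08^1.5 = 1.78 * 0.6 * 0.022627

0.0242 m^3/s


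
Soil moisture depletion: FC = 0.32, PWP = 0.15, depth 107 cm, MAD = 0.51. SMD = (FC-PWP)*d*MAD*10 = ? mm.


SMD = (FC - PWP) * d * MAD * 10
SMD = (0.32 - 0.15) * 107 * 0.51 * 10
SMD = 0.1700 * 107 * 0.51 * 10

92.7690 mm


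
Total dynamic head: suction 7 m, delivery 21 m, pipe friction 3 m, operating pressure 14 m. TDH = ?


TDH = Hs + Hd + hf + Hp = 7 + 21 + 3 + 14 = 45

45 m


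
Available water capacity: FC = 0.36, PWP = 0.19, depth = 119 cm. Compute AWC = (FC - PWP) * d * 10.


AWC = (FC - PWP) * d * 10
AWC = (0.36 - 0.19) * 119 * 10
AWC = 0.1700 * 119 * 10

202.3000 mm


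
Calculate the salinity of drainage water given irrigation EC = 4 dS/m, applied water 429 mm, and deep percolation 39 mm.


EC_dw = EC_iw * D_iw / D_dw
EC_dw = 4 * 429 / 39
EC_dw = 1716 / 39

44.0000 dS/m


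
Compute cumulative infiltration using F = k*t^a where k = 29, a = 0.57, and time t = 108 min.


F = k * t^a = 29 * 108^0.57
F = 29 * 14.422865

418.2631 mm


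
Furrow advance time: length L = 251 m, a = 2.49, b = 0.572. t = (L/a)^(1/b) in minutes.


t = (L/a)^(1/b)
t = (251/2.49)^(1/0.572)
t = 100.803213^(1/0.572)

3181.1019 min


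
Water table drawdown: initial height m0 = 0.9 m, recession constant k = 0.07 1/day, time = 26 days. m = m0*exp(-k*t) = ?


m = m0 * exp(-k*t)
m = 0.9 * exp(-0.07 * 26)
m = 0.9 * exp(-1.8200)

0.1458 m


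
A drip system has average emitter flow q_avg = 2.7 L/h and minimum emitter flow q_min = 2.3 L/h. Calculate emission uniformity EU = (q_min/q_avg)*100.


EU = (q_min/q_avg)*100 = (2.3/2.7)*100 = 85.1852%

85.1852 %


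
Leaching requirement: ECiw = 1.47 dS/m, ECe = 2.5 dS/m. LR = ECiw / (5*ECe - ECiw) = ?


LR = ECiw / (5*ECe - ECiw)
LR = 1.47 / (5*2.5 - 1.47)
LR = 1.47 / 11.0300

0.1333


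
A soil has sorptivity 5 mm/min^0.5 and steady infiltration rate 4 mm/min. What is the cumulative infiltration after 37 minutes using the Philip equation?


F = S*sqrt(t) + A*t
F = 5*sqrt(37) + 4*37
F = 5*6.082763 + 148

178.4138 mm


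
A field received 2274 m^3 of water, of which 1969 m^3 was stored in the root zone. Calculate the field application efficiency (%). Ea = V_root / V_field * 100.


Ea = V_root / V_field * 100 = 1969 / 2274 * 100 = 86.5875%

86.5875 %


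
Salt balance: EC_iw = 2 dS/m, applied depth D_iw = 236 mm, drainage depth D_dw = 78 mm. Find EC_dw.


EC_dw = EC_iw * D_iw / D_dw
EC_dw = 2 * 236 / 78
EC_dw = 472 / 78

6.0513 dS/m


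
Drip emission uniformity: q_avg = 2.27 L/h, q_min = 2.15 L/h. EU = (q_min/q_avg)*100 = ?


EU = (q_min/q_avg)*100 = (2.15/2.27)*100 = 94.7137%

94.7137 %


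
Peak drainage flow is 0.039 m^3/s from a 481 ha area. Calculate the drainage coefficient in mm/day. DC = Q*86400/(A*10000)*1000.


DC = Q * 86400 / (A * 10000) * 1000
DC = 0.039 * 86400 / (481 * 10000) * 1000
DC = 3369600.0000 / 4810000

0.7005 mm/day


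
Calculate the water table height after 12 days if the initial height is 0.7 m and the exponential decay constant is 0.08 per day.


m = m0 * exp(-k*t)
m = 0.7 * exp(-0.08 * 12)
m = 0.7 * exp(-0.9600)

0.2680 m


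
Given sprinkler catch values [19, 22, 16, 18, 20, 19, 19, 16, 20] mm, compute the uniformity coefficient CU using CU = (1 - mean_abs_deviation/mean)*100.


mean = 18.777778 mm
MAD = 1.407407 mm
CU = (1 - 1.407407/18.777778)*100

92.5049 %


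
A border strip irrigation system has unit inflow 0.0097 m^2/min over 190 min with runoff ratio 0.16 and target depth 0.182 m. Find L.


L = q*t/((1+r)*Z)
L = 0.0097*190/((1+0.16)*0.182)
L = 1.843/0.21112

8.7296 m


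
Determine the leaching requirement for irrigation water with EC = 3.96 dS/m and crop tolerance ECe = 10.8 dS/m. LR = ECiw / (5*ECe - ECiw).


LR = ECiw / (5*ECe - ECiw)
LR = 3.96 / (5*10.8 - 3.96)
LR = 3.96 / 50.0400

0.0791


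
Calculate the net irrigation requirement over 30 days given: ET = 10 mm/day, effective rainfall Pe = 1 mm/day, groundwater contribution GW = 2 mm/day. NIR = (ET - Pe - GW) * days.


Daily deficit = ET - Pe - GW = 10 - 1 - 2 = 7 mm/day
NIR = 7 * 30 = 210 mm

210.0000 mm


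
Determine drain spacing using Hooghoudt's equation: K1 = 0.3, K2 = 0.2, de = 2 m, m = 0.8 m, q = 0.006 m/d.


S^2 = 8*K2*de*m/q + 4*K1*m^2/q
S^2 = 8*0.2*2*0.8/0.006 + 4*0.3*0.8^2/0.006
S = sqrt(554.6667)

23.5514 m


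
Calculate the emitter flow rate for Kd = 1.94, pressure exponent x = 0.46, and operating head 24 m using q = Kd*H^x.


q = Kd * H^x = 1.94 * 24^0.46 = 1.94 * 4.314169

8.3695 L/h


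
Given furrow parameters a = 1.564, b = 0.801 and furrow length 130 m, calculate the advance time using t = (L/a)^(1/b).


t = (L/a)^(1/b)
t = (130/1.564)^(1/0.801)
t = 83.120205^(1/0.801)

249.2513 min


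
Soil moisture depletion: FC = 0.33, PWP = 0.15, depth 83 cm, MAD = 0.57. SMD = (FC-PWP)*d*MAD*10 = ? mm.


SMD = (FC - PWP) * d * MAD * 10
SMD = (0.33 - 0.15) * 83 * 0.57 * 10
SMD = 0.1800 * 83 * 0.57 * 10

85.1580 mm


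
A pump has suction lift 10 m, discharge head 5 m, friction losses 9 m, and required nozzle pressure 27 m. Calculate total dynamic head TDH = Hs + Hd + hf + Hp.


TDH = Hs + Hd + hf + Hp = 10 + 5 + 9 + 27 = 51

51 m


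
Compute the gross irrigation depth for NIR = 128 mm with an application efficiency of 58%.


Ea = 58% = 0.58
GID = NIR / Ea = 128 / 0.58 = 220.6897 mm

220.6897 mm


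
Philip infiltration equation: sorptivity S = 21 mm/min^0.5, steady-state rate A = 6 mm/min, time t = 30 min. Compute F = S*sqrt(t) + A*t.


F = S*sqrt(t) + A*t
F = 21*sqrt(30) + 6*30
F = 21*5.477226 + 180

295.0217 mm


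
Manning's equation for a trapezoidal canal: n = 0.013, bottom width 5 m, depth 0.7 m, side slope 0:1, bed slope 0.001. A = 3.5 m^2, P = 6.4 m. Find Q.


R = A/P = 3.5/6.4 = 0.546875
Q = (1/0.013) * 3.5 * 0.546875^(2/3) * 0.001^0.5

5.6936 m^3/s


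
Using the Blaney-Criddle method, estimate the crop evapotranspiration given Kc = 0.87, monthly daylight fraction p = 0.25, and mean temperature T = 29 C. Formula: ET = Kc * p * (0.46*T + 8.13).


ET = Kc * p * (0.46*T + 8.13)
ET = 0.87 * 0.25 * (0.46*29 + 8.13)
ET = 0.87 * 0.25 * 21.4700

4.6697 mm/day


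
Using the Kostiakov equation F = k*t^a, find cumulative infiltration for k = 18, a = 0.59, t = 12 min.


F = k * t^a = 18 * 12^0.59
F = 18 * 4.332284

77.9811 mm


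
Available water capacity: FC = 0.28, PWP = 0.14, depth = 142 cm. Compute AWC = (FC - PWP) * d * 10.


AWC = (FC - PWP) * d * 10
AWC = (0.28 - 0.14) * 142 * 10
AWC = 0.1400 * 142 * 10

198.8000 mm


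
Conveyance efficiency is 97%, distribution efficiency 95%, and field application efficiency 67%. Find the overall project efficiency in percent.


Ec = 0.97, Eb = 0.95, Ea = 0.67
E = 0.97 * 0.95 * 0.67 * 100 = 61.7405%

61.7405 %


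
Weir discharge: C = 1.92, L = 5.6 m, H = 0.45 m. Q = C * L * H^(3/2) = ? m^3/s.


Q = C * L * H^(3/2) = 1.92 * 5.6 * 0.45^1.5 = 1.92 * 5.6 * 0.301869

3.2457 m^3/s


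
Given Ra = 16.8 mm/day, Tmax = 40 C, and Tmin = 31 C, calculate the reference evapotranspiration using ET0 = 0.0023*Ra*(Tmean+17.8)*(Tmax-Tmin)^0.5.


Tmean = (Tmax + Tmin)/2 = (40 + 31)/2 = 35.5
ET0 = 0.0023 * 16.8 * (35.5 + 17.8) * sqrt(40 - 31)
ET0 = 0.0023 * 16.8 * 53.3 * 3.000000

6.1785 mm/day


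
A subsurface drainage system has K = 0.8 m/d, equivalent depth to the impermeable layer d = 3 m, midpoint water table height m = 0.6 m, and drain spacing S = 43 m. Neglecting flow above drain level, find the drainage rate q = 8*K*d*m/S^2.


q = 8*K*d*m/S^2
q = 8*0.8*3*0.6/43^2
q = 11.5200 / 1849

0.0062 m/d


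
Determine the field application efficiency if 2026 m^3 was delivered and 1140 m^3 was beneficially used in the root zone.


Ea = V_root / V_field * 100 = 1140 / 2026 * 100 = 56.2685%

56.2685 %


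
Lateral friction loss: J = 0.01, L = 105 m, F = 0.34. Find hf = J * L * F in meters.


hf = J * L * F = 0.01 * 105 * 0.34 = 0.3570 m

0.3570 m


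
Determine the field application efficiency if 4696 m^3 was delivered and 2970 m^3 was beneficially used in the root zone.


Ea = V_root / V_field * 100 = 2970 / 4696 * 100 = 63.2453%

63.2453 %


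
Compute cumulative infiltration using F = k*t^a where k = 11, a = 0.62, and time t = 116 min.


F = k * t^a = 11 * 116^0.62
F = 11 * 19.053026

209.5833 mm


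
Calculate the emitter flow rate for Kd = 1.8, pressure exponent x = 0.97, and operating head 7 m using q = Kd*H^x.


q = Kd * H^x = 1.8 * 7^0.97 = 1.8 * 6.603058

11.8855 L/h


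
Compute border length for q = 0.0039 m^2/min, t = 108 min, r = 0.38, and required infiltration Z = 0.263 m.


L = q*t/((1+r)*Z)
L = 0.0039*108/((1+0.38)*0.263)
L = 0.4212/0.36294

1.1605 m


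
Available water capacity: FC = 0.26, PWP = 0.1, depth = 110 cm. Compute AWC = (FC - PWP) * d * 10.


AWC = (FC - PWP) * d * 10
AWC = (0.26 - 0.1) * 110 * 10
AWC = 0.1600 * 110 * 10

176.0000 mm


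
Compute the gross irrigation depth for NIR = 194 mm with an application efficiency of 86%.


Ea = 86% = 0.86
GID = NIR / Ea = 194 / 0.86 = 225.5814 mm

225.5814 mm


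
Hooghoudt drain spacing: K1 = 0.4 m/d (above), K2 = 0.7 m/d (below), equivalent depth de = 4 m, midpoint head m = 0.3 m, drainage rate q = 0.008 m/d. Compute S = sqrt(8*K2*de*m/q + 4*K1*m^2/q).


S^2 = 8*K2*de*m/q + 4*K1*m^2/q
S^2 = 8*0.7*4*0.3/0.008 + 4*0.4*0.3^2/0.008
S = sqrt(858.0000)

29.2916 m


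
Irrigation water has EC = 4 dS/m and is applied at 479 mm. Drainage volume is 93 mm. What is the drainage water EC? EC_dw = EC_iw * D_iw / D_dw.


EC_dw = EC_iw * D_iw / D_dw
EC_dw = 4 * 479 / 93
EC_dw = 1916 / 93

20.6022 dS/m


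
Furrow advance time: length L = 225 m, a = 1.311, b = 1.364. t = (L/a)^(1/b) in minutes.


t = (L/a)^(1/b)
t = (225/1.311)^(1/1.364)
t = 171.624714^(1/1.364)

43.4765 min


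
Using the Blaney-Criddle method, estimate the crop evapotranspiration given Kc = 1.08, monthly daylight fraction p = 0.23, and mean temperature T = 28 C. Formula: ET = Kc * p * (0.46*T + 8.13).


ET = Kc * p * (0.46*T + 8.13)
ET = 1.08 * 0.23 * (0.46*28 + 8.13)
ET = 1.08 * 0.23 * 21.0100

5.2189 mm/day


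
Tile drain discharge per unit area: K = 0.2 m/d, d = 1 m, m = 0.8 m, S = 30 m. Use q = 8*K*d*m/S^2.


q = 8*K*d*m/S^2
q = 8*0.2*1*0.8/30^2
q = 1.2800 / 900

0.0014 m/d


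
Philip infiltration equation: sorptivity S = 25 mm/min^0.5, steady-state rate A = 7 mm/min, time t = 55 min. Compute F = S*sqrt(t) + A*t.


F = S*sqrt(t) + A*t
F = 25*sqrt(55) + 7*55
F = 25*7.416198 + 385

570.4049 mm


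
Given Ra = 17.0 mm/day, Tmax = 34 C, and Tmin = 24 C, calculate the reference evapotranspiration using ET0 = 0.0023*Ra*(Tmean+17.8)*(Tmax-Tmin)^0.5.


Tmean = (Tmax + Tmin)/2 = (34 + 24)/2 = 29.0
ET0 = 0.0023 * 17.0 * (29.0 + 17.8) * sqrt(34 - 24)
ET0 = 0.0023 * 17.0 * 46.8 * 3.162278

5.7866 mm/day


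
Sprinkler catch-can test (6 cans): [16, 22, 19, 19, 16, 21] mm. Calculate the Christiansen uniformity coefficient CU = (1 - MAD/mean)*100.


mean = 18.833333 mm
MAD = 1.888889 mm
CU = (1 - 1.888889/18.833333)*100

89.9705 %


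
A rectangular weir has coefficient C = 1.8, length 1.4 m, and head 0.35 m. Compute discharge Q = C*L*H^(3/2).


Q = C * L * H^(3/2) = 1.8 * 1.4 * 0.35^1.5 = 1.8 * 1.4 * 0.207063

0.5218 m^3/s


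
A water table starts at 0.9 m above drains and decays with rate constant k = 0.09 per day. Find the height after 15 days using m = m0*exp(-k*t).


m = m0 * exp(-k*t)
m = 0.9 * exp(-0.09 * 15)
m = 0.9 * exp(-1.3500)

0.2333 m


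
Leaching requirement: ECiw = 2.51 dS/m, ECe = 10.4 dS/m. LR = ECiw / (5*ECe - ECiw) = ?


LR = ECiw / (5*ECe - ECiw)
LR = 2.51 / (5*10.4 - 2.51)
LR = 2.51 / 49.4900

0.0507


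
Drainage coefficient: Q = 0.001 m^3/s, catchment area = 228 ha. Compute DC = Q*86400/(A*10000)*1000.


DC = Q * 86400 / (A * 10000) * 1000
DC = 0.001 * 86400 / (228 * 10000) * 1000
DC = 86400.0000 / 2280000

0.0379 mm/day


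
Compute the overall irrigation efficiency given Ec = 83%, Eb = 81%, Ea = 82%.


Ec = 0.83, Eb = 0.81, Ea = 0.82
E = 0.83 * 0.81 * 0.82 * 100 = 55.1286%

55.1286 %


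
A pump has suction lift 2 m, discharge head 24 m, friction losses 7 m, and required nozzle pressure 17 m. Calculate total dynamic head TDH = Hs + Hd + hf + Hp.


TDH = Hs + Hd + hf + Hp = 2 + 24 + 7 + 17 = 50

50 m


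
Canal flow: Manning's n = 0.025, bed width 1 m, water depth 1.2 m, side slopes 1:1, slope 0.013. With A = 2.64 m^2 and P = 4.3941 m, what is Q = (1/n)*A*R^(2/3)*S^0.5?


R = A/P = 2.64/4.3941 = 0.600806
Q = (1/0.025) * 2.64 * 0.600806^(2/3) * 0.013^0.5

8.5728 m^3/s


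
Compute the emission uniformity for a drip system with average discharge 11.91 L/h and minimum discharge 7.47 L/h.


EU = (q_min/q_avg)*100 = (7.47/11.91)*100 = 62.7204%

62.7204 %


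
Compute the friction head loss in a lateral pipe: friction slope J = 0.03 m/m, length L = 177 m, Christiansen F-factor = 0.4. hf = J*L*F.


hf = J * L * F = 0.03 * 177 * 0.4 = 2.1240 m

2.1240 m


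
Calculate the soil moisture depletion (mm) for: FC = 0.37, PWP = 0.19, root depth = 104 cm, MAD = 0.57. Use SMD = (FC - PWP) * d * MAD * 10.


SMD = (FC - PWP) * d * MAD * 10
SMD = (0.37 - 0.19) * 104 * 0.57 * 10
SMD = 0.1800 * 104 * 0.57 * 10

106.7040 mm


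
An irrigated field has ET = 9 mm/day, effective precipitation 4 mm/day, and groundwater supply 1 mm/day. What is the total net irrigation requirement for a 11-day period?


Daily deficit = ET - Pe - GW = 9 - 4 - 1 = 4 mm/day
NIR = 4 * 11 = 44 mm

44.0000 mm


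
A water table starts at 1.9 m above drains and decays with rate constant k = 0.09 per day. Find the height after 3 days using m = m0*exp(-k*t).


m = m0 * exp(-k*t)
m = 1.9 * exp(-0.09 * 3)
m = 1.9 * exp(-0.2700)

1.4504 m


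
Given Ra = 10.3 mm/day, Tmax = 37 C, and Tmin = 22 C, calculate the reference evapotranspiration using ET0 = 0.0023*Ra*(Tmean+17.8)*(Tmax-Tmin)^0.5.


Tmean = (Tmax + Tmin)/2 = (37 + 22)/2 = 29.5
ET0 = 0.0023 * 10.3 * (29.5 + 17.8) * sqrt(37 - 22)
ET0 = 0.0023 * 10.3 * 47.3 * 3.872983

4.3398 mm/day


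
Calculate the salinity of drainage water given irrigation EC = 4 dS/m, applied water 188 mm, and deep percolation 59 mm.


EC_dw = EC_iw * D_iw / D_dw
EC_dw = 4 * 188 / 59
EC_dw = 752 / 59

12.7458 dS/m


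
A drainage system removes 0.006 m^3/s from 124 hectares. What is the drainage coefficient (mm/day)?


DC = Q * 86400 / (A * 10000) * 1000
DC = 0.006 * 86400 / (124 * 10000) * 1000
DC = 518400.0000 / 1240000

0.4181 mm/day


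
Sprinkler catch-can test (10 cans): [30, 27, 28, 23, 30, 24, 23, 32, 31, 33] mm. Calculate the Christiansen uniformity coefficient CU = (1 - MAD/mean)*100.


mean = 28.100000 mm
MAD = 3.100000 mm
CU = (1 - 3.100000/28.100000)*100

88.9680 %


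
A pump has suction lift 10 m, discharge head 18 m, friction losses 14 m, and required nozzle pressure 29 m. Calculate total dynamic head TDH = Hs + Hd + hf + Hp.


TDH = Hs + Hd + hf + Hp = 10 + 18 + 14 + 29 = 71

71 m


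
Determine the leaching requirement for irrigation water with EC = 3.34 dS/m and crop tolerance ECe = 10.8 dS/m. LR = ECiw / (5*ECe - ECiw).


LR = ECiw / (5*ECe - ECiw)
LR = 3.34 / (5*10.8 - 3.34)
LR = 3.34 / 50.6600

0.0659


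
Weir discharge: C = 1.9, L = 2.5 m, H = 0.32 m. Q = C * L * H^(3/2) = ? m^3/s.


Q = C * L * H^(3/2) = 1.9 * 2.5 * 0.32^1.5 = 1.9 * 2.5 * 0.181019

0.8598 m^3/s


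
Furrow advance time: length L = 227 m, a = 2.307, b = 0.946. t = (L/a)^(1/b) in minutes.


t = (L/a)^(1/b)
t = (227/2.307)^(1/0.946)
t = 98.396186^(1/0.946)

127.8623 min


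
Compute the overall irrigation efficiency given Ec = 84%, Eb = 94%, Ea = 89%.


Ec = 0.84, Eb = 0.94, Ea = 0.89
E = 0.84 * 0.94 * 0.89 * 100 = 70.2744%

70.2744 %


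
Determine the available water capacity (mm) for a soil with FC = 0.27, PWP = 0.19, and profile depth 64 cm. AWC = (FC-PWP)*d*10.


AWC = (FC - PWP) * d * 10
AWC = (0.27 - 0.19) * 64 * 10
AWC = 0.0800 * 64 * 10

51.2000 mm


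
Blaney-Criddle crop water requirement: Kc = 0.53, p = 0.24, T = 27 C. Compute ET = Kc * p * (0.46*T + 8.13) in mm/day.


ET = Kc * p * (0.46*T + 8.13)
ET = 0.53 * 0.24 * (0.46*27 + 8.13)
ET = 0.53 * 0.24 * 20.5500

2.6140 mm/day


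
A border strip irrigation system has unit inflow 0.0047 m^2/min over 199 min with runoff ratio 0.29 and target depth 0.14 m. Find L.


L = q*t/((1+r)*Z)
L = 0.0047*199/((1+0.29)*0.14)
L = 0.9353/0.1806

5.1788 m


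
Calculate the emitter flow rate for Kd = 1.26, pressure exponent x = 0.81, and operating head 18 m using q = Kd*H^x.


q = Kd * H^x = 1.26 * 18^0.81 = 1.26 * 10.393713

13.0961 L/h


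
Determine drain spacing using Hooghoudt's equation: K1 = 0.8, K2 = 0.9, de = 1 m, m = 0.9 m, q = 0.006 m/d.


S^2 = 8*K2*de*m/q + 4*K1*m^2/q
S^2 = 8*0.9*1*0.9/0.006 + 4*0.8*0.9^2/0.006
S = sqrt(1512.0000)

38.8844 m


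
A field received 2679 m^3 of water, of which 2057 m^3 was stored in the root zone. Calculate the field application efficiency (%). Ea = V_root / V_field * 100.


Ea = V_root / V_field * 100 = 2057 / 2679 * 100 = 76.7824%

76.7824 %


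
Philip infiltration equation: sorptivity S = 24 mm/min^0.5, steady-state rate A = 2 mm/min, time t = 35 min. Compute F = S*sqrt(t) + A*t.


F = S*sqrt(t) + A*t
F = 24*sqrt(35) + 2*35
F = 24*5.916080 + 70

211.9859 mm


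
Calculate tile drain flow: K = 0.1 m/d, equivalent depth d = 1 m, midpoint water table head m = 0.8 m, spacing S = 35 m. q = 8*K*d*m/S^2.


q = 8*K*d*m/S^2
q = 8*0.1*1*0.8/35^2
q = 0.6400 / 1225

5.2245e-04 m/d


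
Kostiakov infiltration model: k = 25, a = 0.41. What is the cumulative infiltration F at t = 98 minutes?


F = k * t^a = 25 * 98^0.41
F = 25 * 6.552435

163.8109 mm


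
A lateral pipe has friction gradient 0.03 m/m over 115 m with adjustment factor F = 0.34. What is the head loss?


hf = J * L * F = 0.03 * 115 * 0.34 = 1.1730 m

1.1730 m


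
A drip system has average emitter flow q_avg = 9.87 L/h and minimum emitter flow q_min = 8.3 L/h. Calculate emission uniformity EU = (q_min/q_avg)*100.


EU = (q_min/q_avg)*100 = (8.3/9.87)*100 = 84.0932%

84.0932 %


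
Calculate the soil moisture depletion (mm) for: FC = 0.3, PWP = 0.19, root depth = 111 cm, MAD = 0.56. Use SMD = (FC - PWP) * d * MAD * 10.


SMD = (FC - PWP) * d * MAD * 10
SMD = (0.3 - 0.19) * 111 * 0.56 * 10
SMD = 0.1100 * 111 * 0.56 * 10

68.3760 mm


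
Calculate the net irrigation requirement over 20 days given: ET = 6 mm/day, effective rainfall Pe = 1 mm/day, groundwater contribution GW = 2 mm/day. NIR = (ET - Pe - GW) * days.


Daily deficit = ET - Pe - GW = 6 - 1 - 2 = 3 mm/day
NIR = 3 * 20 = 60 mm

60.0000 mm


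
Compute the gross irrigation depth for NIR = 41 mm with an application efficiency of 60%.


Ea = 60% = 0.6
GID = NIR / Ea = 41 / 0.6 = 68.3333 mm

68.3333 mm


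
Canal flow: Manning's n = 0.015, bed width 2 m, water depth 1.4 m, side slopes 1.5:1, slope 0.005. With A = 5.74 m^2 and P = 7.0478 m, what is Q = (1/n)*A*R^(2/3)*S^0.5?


R = A/P = 5.74/7.0478 = 0.814439
Q = (1/0.015) * 5.74 * 0.814439^(2/3) * 0.005^0.5

23.5982 m^3/s


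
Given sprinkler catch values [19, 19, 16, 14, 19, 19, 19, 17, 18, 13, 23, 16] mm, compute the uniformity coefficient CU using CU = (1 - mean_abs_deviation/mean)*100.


mean = 17.666667 mm
MAD = 2.055556 mm
CU = (1 - 2.055556/17.666667)*100

88.3648 %


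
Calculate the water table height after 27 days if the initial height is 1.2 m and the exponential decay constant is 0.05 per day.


m = m0 * exp(-k*t)
m = 1.2 * exp(-0.05 * 27)
m = 1.2 * exp(-1.3500)

0.3111 m


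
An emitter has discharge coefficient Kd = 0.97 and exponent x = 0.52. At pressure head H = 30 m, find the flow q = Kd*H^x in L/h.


q = Kd * H^x = 0.97 * 30^0.52 = 0.97 * 5.862773

5.6869 L/h


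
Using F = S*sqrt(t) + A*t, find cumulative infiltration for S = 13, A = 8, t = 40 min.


F = S*sqrt(t) + A*t
F = 13*sqrt(40) + 8*40
F = 13*6.324555 + 320

402.2192 mm


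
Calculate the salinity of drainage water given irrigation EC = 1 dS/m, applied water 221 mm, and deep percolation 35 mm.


EC_dw = EC_iw * D_iw / D_dw
EC_dw = 1 * 221 / 35
EC_dw = 221 / 35

6.3143 dS/m


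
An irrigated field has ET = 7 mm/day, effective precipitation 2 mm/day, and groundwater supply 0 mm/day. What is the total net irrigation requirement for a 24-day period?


Daily deficit = ET - Pe - GW = 7 - 2 - 0 = 5 mm/day
NIR = 5 * 24 = 120 mm

120.0000 mm


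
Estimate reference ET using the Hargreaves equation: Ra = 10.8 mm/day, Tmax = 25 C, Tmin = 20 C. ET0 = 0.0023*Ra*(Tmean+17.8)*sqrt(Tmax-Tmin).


Tmean = (Tmax + Tmin)/2 = (25 + 20)/2 = 22.5
ET0 = 0.0023 * 10.8 * (22.5 + 17.8) * sqrt(25 - 20)
ET0 = 0.0023 * 10.8 * 40.3 * 2.236068

2.2384 mm/day


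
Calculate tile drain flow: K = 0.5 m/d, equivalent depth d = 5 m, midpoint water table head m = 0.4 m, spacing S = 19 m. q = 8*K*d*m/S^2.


q = 8*K*d*m/S^2
q = 8*0.5*5*0.4/19^2
q = 8.0000 / 361

0.0222 m/d


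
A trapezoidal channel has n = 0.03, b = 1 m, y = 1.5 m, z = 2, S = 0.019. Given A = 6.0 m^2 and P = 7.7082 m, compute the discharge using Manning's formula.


R = A/P = 6.0/7.7082 = 0.778392
Q = (1/0.03) * 6.0 * 0.778392^(2/3) * 0.019^0.5

23.3277 m^3/s


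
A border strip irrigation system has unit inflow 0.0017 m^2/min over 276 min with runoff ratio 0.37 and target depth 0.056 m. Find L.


L = q*t/((1+r)*Z)
L = 0.0017*276/((1+0.37)*0.056)
L = 0.4692/0.07672

6.1157 m


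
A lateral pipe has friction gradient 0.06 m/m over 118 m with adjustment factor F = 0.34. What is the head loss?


hf = J * L * F = 0.06 * 118 * 0.34 = 2.4072 m

2.4072 m


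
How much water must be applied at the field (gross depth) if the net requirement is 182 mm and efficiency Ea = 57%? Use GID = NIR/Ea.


Ea = 57% = 0.57
GID = NIR / Ea = 182 / 0.57 = 319.2982 mm

319.2982 mm


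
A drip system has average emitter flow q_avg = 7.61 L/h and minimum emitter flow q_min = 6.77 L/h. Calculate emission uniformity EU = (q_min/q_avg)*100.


EU = (q_min/q_avg)*100 = (6.77/7.61)*100 = 88.9619%

88.9619 %


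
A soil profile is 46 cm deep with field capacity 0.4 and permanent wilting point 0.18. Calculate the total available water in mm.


AWC = (FC - PWP) * d * 10
AWC = (0.4 - 0.18) * 46 * 10
AWC = 0.2200 * 46 * 10

101.2000 mm


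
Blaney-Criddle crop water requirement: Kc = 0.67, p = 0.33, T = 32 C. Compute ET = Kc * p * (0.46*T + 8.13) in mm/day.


ET = Kc * p * (0.46*T + 8.13)
ET = 0.67 * 0.33 * (0.46*32 + 8.13)
ET = 0.67 * 0.33 * 22.8500

5.0521 mm/day


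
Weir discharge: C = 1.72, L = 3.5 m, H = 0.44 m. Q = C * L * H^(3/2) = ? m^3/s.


Q = C * L * H^(3/2) = 1.72 * 3.5 * 0.44^1.5 = 1.72 * 3.5 * 0.291863

1.7570 m^3/s


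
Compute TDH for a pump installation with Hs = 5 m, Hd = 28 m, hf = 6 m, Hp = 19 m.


TDH = Hs + Hd + hf + Hp = 5 + 28 + 6 + 19 = 58

58 m


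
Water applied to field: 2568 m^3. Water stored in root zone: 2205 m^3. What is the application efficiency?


Ea = V_root / V_field * 100 = 2205 / 2568 * 100 = 85.8645%

85.8645 %


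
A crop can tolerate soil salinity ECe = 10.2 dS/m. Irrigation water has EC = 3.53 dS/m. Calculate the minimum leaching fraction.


LR = ECiw / (5*ECe - ECiw)
LR = 3.53 / (5*10.2 - 3.53)
LR = 3.53 / 47.4700

0.0744


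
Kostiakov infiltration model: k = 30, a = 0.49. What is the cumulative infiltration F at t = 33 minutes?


F = k * t^a = 30 * 33^0.49
F = 30 * 5.547175

166.4153 mm


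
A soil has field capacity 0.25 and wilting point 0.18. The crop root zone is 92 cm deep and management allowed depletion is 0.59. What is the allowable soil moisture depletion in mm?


SMD = (FC - PWP) * d * MAD * 10
SMD = (0.25 - 0.18) * 92 * 0.59 * 10
SMD = 0.0700 * 92 * 0.59 * 10

37.9960 mm


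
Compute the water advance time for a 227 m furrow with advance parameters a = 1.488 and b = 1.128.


t = (L/a)^(1/b)
t = (227/1.488)^(1/1.128)
t = 152.553763^(1/1.128)

86.2300 min


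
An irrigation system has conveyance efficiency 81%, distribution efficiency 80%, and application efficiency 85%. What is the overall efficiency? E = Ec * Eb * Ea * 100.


Ec = 0.81, Eb = 0.8, Ea = 0.85
E = 0.81 * 0.8 * 0.85 * 100 = 55.0800%

55.0800 %


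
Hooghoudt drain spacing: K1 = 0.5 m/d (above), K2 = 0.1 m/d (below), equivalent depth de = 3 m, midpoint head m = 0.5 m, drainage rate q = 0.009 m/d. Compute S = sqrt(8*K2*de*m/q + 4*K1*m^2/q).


S^2 = 8*K2*de*m/q + 4*K1*m^2/q
S^2 = 8*0.1*3*0.5/0.009 + 4*0.5*0.5^2/0.009
S = sqrt(188.8889)

13.7437 m


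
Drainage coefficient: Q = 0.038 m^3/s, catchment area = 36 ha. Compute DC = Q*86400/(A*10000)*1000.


DC = Q * 86400 / (A * 10000) * 1000
DC = 0.038 * 86400 / (36 * 10000) * 1000
DC = 3283200.0000 / 360000

9.1200 mm/day


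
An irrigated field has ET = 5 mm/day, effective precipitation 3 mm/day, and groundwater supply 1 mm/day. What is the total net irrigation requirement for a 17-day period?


Daily deficit = ET - Pe - GW = 5 - 3 - 1 = 1 mm/day
NIR = 1 * 17 = 17 mm

17.0000 mm


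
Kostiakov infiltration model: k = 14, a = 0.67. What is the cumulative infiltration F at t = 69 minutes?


F = k * t^a = 14 * 69^0.67
F = 14 * 17.061959

238.8674 mm


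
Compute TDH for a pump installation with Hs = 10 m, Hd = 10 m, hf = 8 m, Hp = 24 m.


TDH = Hs + Hd + hf + Hp = 10 + 10 + 8 + 24 = 52

52 m
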